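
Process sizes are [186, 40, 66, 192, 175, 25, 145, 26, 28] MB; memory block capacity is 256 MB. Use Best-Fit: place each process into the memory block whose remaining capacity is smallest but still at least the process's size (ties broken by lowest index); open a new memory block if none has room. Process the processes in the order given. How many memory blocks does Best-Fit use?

186 MB → memory block 1 (remaining 70 MB)
40 MB → memory block 1 (remaining 30 MB)
66 MB → memory block 2 (remaining 190 MB)
192 MB → memory block 3 (remaining 64 MB)
175 MB → memory block 2 (remaining 15 MB)
25 MB → memory block 1 (remaining 5 MB)
145 MB → memory block 4 (remaining 111 MB)
26 MB → memory block 3 (remaining 38 MB)
28 MB → memory block 3 (remaining 10 MB)

4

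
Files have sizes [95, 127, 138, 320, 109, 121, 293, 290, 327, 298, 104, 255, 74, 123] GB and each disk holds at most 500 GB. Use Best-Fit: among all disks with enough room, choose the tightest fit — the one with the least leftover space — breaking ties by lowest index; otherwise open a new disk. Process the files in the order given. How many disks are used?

7

95 GB → disk 1 (remaining 405 GB)
127 GB → disk 1 (remaining 278 GB)
138 GB → disk 1 (remaining 140 GB)
320 GB → disk 2 (remaining 180 GB)
109 GB → disk 1 (remaining 31 GB)
121 GB → disk 2 (remaining 59 GB)
293 GB → disk 3 (remaining 207 GB)
290 GB → disk 4 (remaining 210 GB)
327 GB → disk 5 (remaining 173 GB)
298 GB → disk 6 (remaining 202 GB)
104 GB → disk 5 (remaining 69 GB)
255 GB → disk 7 (remaining 245 GB)
74 GB → disk 6 (remaining 128 GB)
123 GB → disk 6 (remaining 5 GB)
Final disks: [95,127,138,109] [320,121] [293] [290] [327,104] [298,74,123] [255].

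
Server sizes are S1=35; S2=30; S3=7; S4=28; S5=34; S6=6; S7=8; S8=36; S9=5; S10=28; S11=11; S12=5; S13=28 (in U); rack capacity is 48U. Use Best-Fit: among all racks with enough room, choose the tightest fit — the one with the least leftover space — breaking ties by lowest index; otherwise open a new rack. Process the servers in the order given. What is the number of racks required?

7

Put S1 (35U) in rack 1; 13U remain.
Put S2 (30U) in rack 2; 18U remain.
Put S3 (7U) in rack 1; 6U remain.
Put S4 (28U) in rack 3; 20U remain.
Put S5 (34U) in rack 4; 14U remain.
Put S6 (6U) in rack 1; 0U remain.
Put S7 (8U) in rack 4; 6U remain.
Put S8 (36U) in rack 5; 12U remain.
Put S9 (5U) in rack 4; 1U remain.
Put S10 (28U) in rack 6; 20U remain.
Put S11 (11U) in rack 5; 1U remain.
Put S12 (5U) in rack 2; 13U remain.
Put S13 (28U) in rack 7; 20U remain.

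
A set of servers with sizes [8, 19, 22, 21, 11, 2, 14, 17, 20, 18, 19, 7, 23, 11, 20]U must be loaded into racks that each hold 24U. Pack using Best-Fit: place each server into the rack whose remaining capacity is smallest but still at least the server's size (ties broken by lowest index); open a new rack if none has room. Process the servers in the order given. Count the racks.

12 racks

rack 1: place 8U, 16U left
rack 2: place 19U, 5U left
rack 3: place 22U, 2U left
rack 4: place 21U, 3U left
rack 1: place 11U, 5U left
rack 3: place 2U, 0U left
rack 5: place 14U, 10U left
rack 6: place 17U, 7U left
rack 7: place 20U, 4U left
rack 8: place 18U, 6U left
rack 9: place 19U, 5U left
rack 6: place 7U, 0U left
rack 10: place 23U, 1U left
rack 11: place 11U, 13U left
rack 12: place 20U, 4U left
Final racks: [8,11] [19] [22,2] [21] [14] [17,7] [20] [18] [19] [23] [11] [20].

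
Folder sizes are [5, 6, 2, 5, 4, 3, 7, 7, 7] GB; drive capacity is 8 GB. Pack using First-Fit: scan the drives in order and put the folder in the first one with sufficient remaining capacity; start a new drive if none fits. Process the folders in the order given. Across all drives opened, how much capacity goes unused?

10

Put 5 GB in drive 1; 3 GB remain.
Put 6 GB in drive 2; 2 GB remain.
Put 2 GB in drive 1; 1 GB remain.
Put 5 GB in drive 3; 3 GB remain.
Put 4 GB in drive 4; 4 GB remain.
Put 3 GB in drive 3; 0 GB remain.
Put 7 GB in drive 5; 1 GB remain.
Put 7 GB in drive 6; 1 GB remain.
Put 7 GB in drive 7; 1 GB remain.
7 drives × 8 GB = 56 GB; used 46 GB; unused 10 GB.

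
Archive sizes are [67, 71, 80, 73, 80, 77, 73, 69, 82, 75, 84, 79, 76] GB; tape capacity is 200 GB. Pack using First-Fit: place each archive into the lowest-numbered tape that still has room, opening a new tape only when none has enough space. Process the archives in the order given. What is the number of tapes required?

tape 1: place 67 GB, 133 GB left
tape 1: place 71 GB, 62 GB left
tape 2: place 80 GB, 120 GB left
tape 2: place 73 GB, 47 GB left
tape 3: place 80 GB, 120 GB left
tape 3: place 77 GB, 43 GB left
tape 4: place 73 GB, 127 GB left
tape 4: place 69 GB, 58 GB left
tape 5: place 82 GB, 118 GB left
tape 5: place 75 GB, 43 GB left
tape 6: place 84 GB, 116 GB left
tape 6: place 79 GB, 37 GB left
tape 7: place 76 GB, 124 GB left
Final tapes: [67,71] [80,73] [80,77] [73,69] [82,75] [84,79] [76].

7 tapes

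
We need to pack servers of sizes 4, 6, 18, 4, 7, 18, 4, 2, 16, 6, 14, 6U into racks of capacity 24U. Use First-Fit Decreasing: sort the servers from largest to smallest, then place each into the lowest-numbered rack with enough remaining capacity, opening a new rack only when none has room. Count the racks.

Sorted descending: 18, 18, 16, 14, 7, 6, 6, 6, 4, 4, 4, 2.
18U → rack 1 (remaining 6U)
18U → rack 2 (remaining 6U)
16U → rack 3 (remaining 8U)
14U → rack 4 (remaining 10U)
7U → rack 3 (remaining 1U)
6U → rack 1 (remaining 0U)
6U → rack 2 (remaining 0U)
6U → rack 4 (remaining 4U)
4U → rack 4 (remaining 0U)
4U → rack 5 (remaining 20U)
4U → rack 5 (remaining 16U)
2U → rack 5 (remaining 14U)
Final racks: [18,6] [18,6] [16,7] [14,6,4] [4,4,2].

5 racks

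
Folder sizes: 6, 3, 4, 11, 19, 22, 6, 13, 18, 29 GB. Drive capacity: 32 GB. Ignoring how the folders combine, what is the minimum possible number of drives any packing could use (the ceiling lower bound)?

5

Total size = 6 + 3 + 4 + 11 + 19 + 22 + 6 + 13 + 18 + 29 = 131 GB.
⌈131 / 32⌉ = 5.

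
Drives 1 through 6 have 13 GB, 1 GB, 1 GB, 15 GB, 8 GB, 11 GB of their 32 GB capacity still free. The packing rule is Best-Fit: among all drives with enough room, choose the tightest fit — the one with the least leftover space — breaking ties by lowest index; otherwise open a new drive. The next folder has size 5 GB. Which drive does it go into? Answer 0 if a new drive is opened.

5

Drives with room: drive 1 (13 GB), drive 4 (15 GB), drive 5 (8 GB), drive 6 (11 GB).
Tightest fit is drive 5 with 8 GB free.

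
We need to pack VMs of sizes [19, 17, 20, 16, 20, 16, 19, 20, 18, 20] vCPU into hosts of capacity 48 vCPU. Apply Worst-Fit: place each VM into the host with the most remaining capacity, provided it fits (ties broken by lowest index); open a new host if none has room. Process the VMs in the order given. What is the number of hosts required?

5

Put 19 vCPU in host 1; 29 vCPU remain.
Put 17 vCPU in host 1; 12 vCPU remain.
Put 20 vCPU in host 2; 28 vCPU remain.
Put 16 vCPU in host 2; 12 vCPU remain.
Put 20 vCPU in host 3; 28 vCPU remain.
Put 16 vCPU in host 3; 12 vCPU remain.
Put 19 vCPU in host 4; 29 vCPU remain.
Put 20 vCPU in host 4; 9 vCPU remain.
Put 18 vCPU in host 5; 30 vCPU remain.
Put 20 vCPU in host 5; 10 vCPU remain.
Final hosts: [19,17] [20,16] [20,16] [19,20] [18,20].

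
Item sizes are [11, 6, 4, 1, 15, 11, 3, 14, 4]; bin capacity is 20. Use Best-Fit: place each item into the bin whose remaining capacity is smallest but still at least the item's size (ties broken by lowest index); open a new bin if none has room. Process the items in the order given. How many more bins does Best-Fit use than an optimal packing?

Best-Fit: [11,6,1] [4,15] [11,3,4] [14] → 4 bins.
Total size 69; any packing needs at least ⌈69/20⌉ = 4 bins.
So 4 is already optimal.

0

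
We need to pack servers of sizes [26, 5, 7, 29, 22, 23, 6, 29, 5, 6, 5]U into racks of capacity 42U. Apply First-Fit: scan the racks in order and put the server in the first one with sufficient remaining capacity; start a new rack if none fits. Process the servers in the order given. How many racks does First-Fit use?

5 racks

Put 26U in rack 1; 16U remain.
Put 5U in rack 1; 11U remain.
Put 7U in rack 1; 4U remain.
Put 29U in rack 2; 13U remain.
Put 22U in rack 3; 20U remain.
Put 23U in rack 4; 19U remain.
Put 6U in rack 2; 7U remain.
Put 29U in rack 5; 13U remain.
Put 5U in rack 2; 2U remain.
Put 6U in rack 3; 14U remain.
Put 5U in rack 3; 9U remain.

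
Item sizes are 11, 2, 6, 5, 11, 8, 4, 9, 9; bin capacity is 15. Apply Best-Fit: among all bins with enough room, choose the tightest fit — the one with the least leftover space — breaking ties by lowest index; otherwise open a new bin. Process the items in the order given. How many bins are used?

11 → bin 1 (remaining 4)
2 → bin 1 (remaining 2)
6 → bin 2 (remaining 9)
5 → bin 2 (remaining 4)
11 → bin 3 (remaining 4)
8 → bin 4 (remaining 7)
4 → bin 2 (remaining 0)
9 → bin 5 (remaining 6)
9 → bin 6 (remaining 6)
Final bins: [11,2] [6,5,4] [11] [8] [9] [9].

6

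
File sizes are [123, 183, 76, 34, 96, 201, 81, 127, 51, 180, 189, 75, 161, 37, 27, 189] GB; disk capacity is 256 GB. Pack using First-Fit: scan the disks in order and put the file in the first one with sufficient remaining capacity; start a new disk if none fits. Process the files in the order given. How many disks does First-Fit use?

disk 1: place 123 GB, 133 GB left
disk 2: place 183 GB, 73 GB left
disk 1: place 76 GB, 57 GB left
disk 1: place 34 GB, 23 GB left
disk 3: place 96 GB, 160 GB left
disk 4: place 201 GB, 55 GB left
disk 3: place 81 GB, 79 GB left
disk 5: place 127 GB, 129 GB left
disk 2: place 51 GB, 22 GB left
disk 6: place 180 GB, 76 GB left
disk 7: place 189 GB, 67 GB left
disk 3: place 75 GB, 4 GB left
disk 8: place 161 GB, 95 GB left
disk 4: place 37 GB, 18 GB left
disk 5: place 27 GB, 102 GB left
disk 9: place 189 GB, 67 GB left
Final disks: [123,76,34] [183,51] [96,81,75] [201,37] [127,27] [180] [189] [161] [189].

9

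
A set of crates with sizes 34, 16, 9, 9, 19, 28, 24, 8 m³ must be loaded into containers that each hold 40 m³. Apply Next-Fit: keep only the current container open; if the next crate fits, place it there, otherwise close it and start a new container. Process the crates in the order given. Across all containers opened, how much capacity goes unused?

53

Put 34 m³ in container 1; 6 m³ remain.
Put 16 m³ in container 2; 24 m³ remain.
Put 9 m³ in container 2; 15 m³ remain.
Put 9 m³ in container 2; 6 m³ remain.
Put 19 m³ in container 3; 21 m³ remain.
Put 28 m³ in container 4; 12 m³ remain.
Put 24 m³ in container 5; 16 m³ remain.
Put 8 m³ in container 5; 8 m³ remain.
5 containers × 40 m³ = 200 m³; used 147 m³; unused 53 m³.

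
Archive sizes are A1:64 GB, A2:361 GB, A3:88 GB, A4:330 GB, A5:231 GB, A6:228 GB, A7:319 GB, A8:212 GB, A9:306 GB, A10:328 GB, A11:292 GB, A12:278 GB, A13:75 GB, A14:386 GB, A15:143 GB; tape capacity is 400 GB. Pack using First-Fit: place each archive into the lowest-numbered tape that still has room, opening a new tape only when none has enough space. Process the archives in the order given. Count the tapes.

Put A1 (64 GB) in tape 1; 336 GB remain.
Put A2 (361 GB) in tape 2; 39 GB remain.
Put A3 (88 GB) in tape 1; 248 GB remain.
Put A4 (330 GB) in tape 3; 70 GB remain.
Put A5 (231 GB) in tape 1; 17 GB remain.
Put A6 (228 GB) in tape 4; 172 GB remain.
Put A7 (319 GB) in tape 5; 81 GB remain.
Put A8 (212 GB) in tape 6; 188 GB remain.
Put A9 (306 GB) in tape 7; 94 GB remain.
Put A10 (328 GB) in tape 8; 72 GB remain.
Put A11 (292 GB) in tape 9; 108 GB remain.
Put A12 (278 GB) in tape 10; 122 GB remain.
Put A13 (75 GB) in tape 4; 97 GB remain.
Put A14 (386 GB) in tape 11; 14 GB remain.
Put A15 (143 GB) in tape 6; 45 GB remain.

11 tapes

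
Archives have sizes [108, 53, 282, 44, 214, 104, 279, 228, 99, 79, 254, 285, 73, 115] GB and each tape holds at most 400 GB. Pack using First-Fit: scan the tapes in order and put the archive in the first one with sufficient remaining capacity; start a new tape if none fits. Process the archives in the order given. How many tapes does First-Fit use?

Put 108 GB in tape 1; 292 GB remain.
Put 53 GB in tape 1; 239 GB remain.
Put 282 GB in tape 2; 118 GB remain.
Put 44 GB in tape 1; 195 GB remain.
Put 214 GB in tape 3; 186 GB remain.
Put 104 GB in tape 1; 91 GB remain.
Put 279 GB in tape 4; 121 GB remain.
Put 228 GB in tape 5; 172 GB remain.
Put 99 GB in tape 2; 19 GB remain.
Put 79 GB in tape 1; 12 GB remain.
Put 254 GB in tape 6; 146 GB remain.
Put 285 GB in tape 7; 115 GB remain.
Put 73 GB in tape 3; 113 GB remain.
Put 115 GB in tape 4; 6 GB remain.

7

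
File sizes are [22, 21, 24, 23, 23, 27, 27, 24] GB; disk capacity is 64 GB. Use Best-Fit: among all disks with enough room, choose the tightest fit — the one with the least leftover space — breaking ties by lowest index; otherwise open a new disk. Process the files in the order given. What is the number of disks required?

4

22 GB → disk 1 (remaining 42 GB)
21 GB → disk 1 (remaining 21 GB)
24 GB → disk 2 (remaining 40 GB)
23 GB → disk 2 (remaining 17 GB)
23 GB → disk 3 (remaining 41 GB)
27 GB → disk 3 (remaining 14 GB)
27 GB → disk 4 (remaining 37 GB)
24 GB → disk 4 (remaining 13 GB)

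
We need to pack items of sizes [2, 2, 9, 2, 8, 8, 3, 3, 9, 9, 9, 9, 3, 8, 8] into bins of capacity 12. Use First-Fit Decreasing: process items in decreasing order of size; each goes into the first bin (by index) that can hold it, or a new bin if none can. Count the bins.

9 bins

Sorted descending: 9, 9, 9, 9, 9, 8, 8, 8, 8, 3, 3, 3, 2, 2, 2.
bin 1: place 9, 3 left
bin 2: place 9, 3 left
bin 3: place 9, 3 left
bin 4: place 9, 3 left
bin 5: place 9, 3 left
bin 6: place 8, 4 left
bin 7: place 8, 4 left
bin 8: place 8, 4 left
bin 9: place 8, 4 left
bin 1: place 3, 0 left
bin 2: place 3, 0 left
bin 3: place 3, 0 left
bin 4: place 2, 1 left
bin 5: place 2, 1 left
bin 6: place 2, 2 left
Final bins: [9,3] [9,3] [9,3] [9,2] [9,2] [8,2] [8] [8] [8].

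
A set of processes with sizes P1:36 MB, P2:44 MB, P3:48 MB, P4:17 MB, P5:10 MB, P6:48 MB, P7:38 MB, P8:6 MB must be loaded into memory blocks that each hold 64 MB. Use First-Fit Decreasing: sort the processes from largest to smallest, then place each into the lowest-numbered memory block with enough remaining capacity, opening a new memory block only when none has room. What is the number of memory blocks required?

5 memory blocks

Sorted descending: 48, 48, 44, 38, 36, 17, 10, 6.
memory block 1: place 48 MB, 16 MB left
memory block 2: place 48 MB, 16 MB left
memory block 3: place 44 MB, 20 MB left
memory block 4: place 38 MB, 26 MB left
memory block 5: place 36 MB, 28 MB left
memory block 3: place 17 MB, 3 MB left
memory block 1: place 10 MB, 6 MB left
memory block 1: place 6 MB, 0 MB left
Final memory blocks: [48,10,6] [48] [44,17] [38] [36].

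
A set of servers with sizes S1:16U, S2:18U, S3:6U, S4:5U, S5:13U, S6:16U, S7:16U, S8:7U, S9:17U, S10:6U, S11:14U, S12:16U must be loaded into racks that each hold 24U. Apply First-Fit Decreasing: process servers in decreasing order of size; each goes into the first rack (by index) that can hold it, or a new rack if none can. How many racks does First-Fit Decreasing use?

Sorted descending: 18, 17, 16, 16, 16, 16, 14, 13, 7, 6, 6, 5.
18U → rack 1 (remaining 6U)
17U → rack 2 (remaining 7U)
16U → rack 3 (remaining 8U)
16U → rack 4 (remaining 8U)
16U → rack 5 (remaining 8U)
16U → rack 6 (remaining 8U)
14U → rack 7 (remaining 10U)
13U → rack 8 (remaining 11U)
7U → rack 2 (remaining 0U)
6U → rack 1 (remaining 0U)
6U → rack 3 (remaining 2U)
5U → rack 4 (remaining 3U)
Final racks: [18,6] [17,7] [16,6] [16,5] [16] [16] [14] [13].

8 racks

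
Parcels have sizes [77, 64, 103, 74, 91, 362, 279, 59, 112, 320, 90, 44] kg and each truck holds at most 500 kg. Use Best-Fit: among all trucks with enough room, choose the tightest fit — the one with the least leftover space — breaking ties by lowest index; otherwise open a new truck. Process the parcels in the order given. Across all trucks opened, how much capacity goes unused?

325

Put 77 kg in truck 1; 423 kg remain.
Put 64 kg in truck 1; 359 kg remain.
Put 103 kg in truck 1; 256 kg remain.
Put 74 kg in truck 1; 182 kg remain.
Put 91 kg in truck 1; 91 kg remain.
Put 362 kg in truck 2; 138 kg remain.
Put 279 kg in truck 3; 221 kg remain.
Put 59 kg in truck 1; 32 kg remain.
Put 112 kg in truck 2; 26 kg remain.
Put 320 kg in truck 4; 180 kg remain.
Put 90 kg in truck 4; 90 kg remain.
Put 44 kg in truck 4; 46 kg remain.
4 trucks × 500 kg = 2000 kg; used 1675 kg; unused 325 kg.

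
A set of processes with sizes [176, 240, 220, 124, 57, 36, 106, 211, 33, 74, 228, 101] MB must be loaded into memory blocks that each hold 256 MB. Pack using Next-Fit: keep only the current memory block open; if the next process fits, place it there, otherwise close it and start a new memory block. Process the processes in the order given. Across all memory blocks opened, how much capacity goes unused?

memory block 1: place 176 MB, 80 MB left
memory block 2: place 240 MB, 16 MB left
memory block 3: place 220 MB, 36 MB left
memory block 4: place 124 MB, 132 MB left
memory block 4: place 57 MB, 75 MB left
memory block 4: place 36 MB, 39 MB left
memory block 5: place 106 MB, 150 MB left
memory block 6: place 211 MB, 45 MB left
memory block 6: place 33 MB, 12 MB left
memory block 7: place 74 MB, 182 MB left
memory block 8: place 228 MB, 28 MB left
memory block 9: place 101 MB, 155 MB left
9 memory blocks × 256 MB = 2304 MB; used 1606 MB; unused 698 MB.

698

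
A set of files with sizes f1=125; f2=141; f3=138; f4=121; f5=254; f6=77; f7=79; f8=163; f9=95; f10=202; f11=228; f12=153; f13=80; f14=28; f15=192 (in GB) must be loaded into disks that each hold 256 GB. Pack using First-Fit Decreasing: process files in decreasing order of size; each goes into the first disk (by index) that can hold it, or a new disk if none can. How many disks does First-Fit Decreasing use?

9 disks

Sorted descending: 254, 228, 202, 192, 163, 153, 141, 138, 125, 121, 95, 80, 79, 77, 28.
Put 254 GB in disk 1; 2 GB remain.
Put 228 GB in disk 2; 28 GB remain.
Put 202 GB in disk 3; 54 GB remain.
Put 192 GB in disk 4; 64 GB remain.
Put 163 GB in disk 5; 93 GB remain.
Put 153 GB in disk 6; 103 GB remain.
Put 141 GB in disk 7; 115 GB remain.
Put 138 GB in disk 8; 118 GB remain.
Put 125 GB in disk 9; 131 GB remain.
Put 121 GB in disk 9; 10 GB remain.
Put 95 GB in disk 6; 8 GB remain.
Put 80 GB in disk 5; 13 GB remain.
Put 79 GB in disk 7; 36 GB remain.
Put 77 GB in disk 8; 41 GB remain.
Put 28 GB in disk 2; 0 GB remain.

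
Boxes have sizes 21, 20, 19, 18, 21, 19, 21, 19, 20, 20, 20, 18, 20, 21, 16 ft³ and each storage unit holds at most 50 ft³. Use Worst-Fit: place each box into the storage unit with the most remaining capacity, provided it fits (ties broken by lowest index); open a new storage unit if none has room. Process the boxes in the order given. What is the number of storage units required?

storage unit 1: place 21 ft³, 29 ft³ left
storage unit 1: place 20 ft³, 9 ft³ left
storage unit 2: place 19 ft³, 31 ft³ left
storage unit 2: place 18 ft³, 13 ft³ left
storage unit 3: place 21 ft³, 29 ft³ left
storage unit 3: place 19 ft³, 10 ft³ left
storage unit 4: place 21 ft³, 29 ft³ left
storage unit 4: place 19 ft³, 10 ft³ left
storage unit 5: place 20 ft³, 30 ft³ left
storage unit 5: place 20 ft³, 10 ft³ left
storage unit 6: place 20 ft³, 30 ft³ left
storage unit 6: place 18 ft³, 12 ft³ left
storage unit 7: place 20 ft³, 30 ft³ left
storage unit 7: place 21 ft³, 9 ft³ left
storage unit 8: place 16 ft³, 34 ft³ left

8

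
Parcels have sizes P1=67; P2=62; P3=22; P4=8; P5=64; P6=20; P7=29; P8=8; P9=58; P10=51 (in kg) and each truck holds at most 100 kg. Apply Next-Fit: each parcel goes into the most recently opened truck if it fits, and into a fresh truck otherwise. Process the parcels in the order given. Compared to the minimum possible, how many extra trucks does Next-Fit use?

Next-Fit: [67] [62,22,8] [64,20] [29,8,58] [51] → 5 trucks.
5 parcels exceed 50 kg (half the capacity), and no two of those can share a truck, so at least 5 trucks are needed.
So 5 is already optimal.

0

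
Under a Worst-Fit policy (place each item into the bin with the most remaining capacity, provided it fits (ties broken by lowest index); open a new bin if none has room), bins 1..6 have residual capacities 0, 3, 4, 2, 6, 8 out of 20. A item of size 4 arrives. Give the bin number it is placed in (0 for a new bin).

Bins with room: bin 3 (4), bin 5 (6), bin 6 (8).
Most room is bin 6 with 8 free.

6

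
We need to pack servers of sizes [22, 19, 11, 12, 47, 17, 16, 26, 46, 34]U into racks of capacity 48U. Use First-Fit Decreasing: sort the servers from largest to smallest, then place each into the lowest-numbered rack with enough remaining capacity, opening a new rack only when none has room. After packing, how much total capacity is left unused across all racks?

Sorted descending: 47, 46, 34, 26, 22, 19, 17, 16, 12, 11.
47U → rack 1 (remaining 1U)
46U → rack 2 (remaining 2U)
34U → rack 3 (remaining 14U)
26U → rack 4 (remaining 22U)
22U → rack 4 (remaining 0U)
19U → rack 5 (remaining 29U)
17U → rack 5 (remaining 12U)
16U → rack 6 (remaining 32U)
12U → rack 3 (remaining 2U)
11U → rack 5 (remaining 1U)
6 racks × 48U = 288U; used 250U; unused 38U.

38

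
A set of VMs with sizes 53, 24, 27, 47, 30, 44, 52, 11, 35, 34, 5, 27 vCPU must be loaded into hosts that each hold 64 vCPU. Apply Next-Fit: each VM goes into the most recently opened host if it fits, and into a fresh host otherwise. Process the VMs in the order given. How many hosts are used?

Put 53 vCPU in host 1; 11 vCPU remain.
Put 24 vCPU in host 2; 40 vCPU remain.
Put 27 vCPU in host 2; 13 vCPU remain.
Put 47 vCPU in host 3; 17 vCPU remain.
Put 30 vCPU in host 4; 34 vCPU remain.
Put 44 vCPU in host 5; 20 vCPU remain.
Put 52 vCPU in host 6; 12 vCPU remain.
Put 11 vCPU in host 6; 1 vCPU remain.
Put 35 vCPU in host 7; 29 vCPU remain.
Put 34 vCPU in host 8; 30 vCPU remain.
Put 5 vCPU in host 8; 25 vCPU remain.
Put 27 vCPU in host 9; 37 vCPU remain.
Final hosts: [53] [24,27] [47] [30] [44] [52,11] [35] [34,5] [27].

9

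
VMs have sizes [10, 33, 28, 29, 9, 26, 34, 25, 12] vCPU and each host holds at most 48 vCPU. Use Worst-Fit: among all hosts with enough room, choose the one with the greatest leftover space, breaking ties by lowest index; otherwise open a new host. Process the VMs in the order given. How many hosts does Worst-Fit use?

host 1: place 10 vCPU, 38 vCPU left
host 1: place 33 vCPU, 5 vCPU left
host 2: place 28 vCPU, 20 vCPU left
host 3: place 29 vCPU, 19 vCPU left
host 2: place 9 vCPU, 11 vCPU left
host 4: place 26 vCPU, 22 vCPU left
host 5: place 34 vCPU, 14 vCPU left
host 6: place 25 vCPU, 23 vCPU left
host 6: place 12 vCPU, 11 vCPU left
Final hosts: [10,33] [28,9] [29] [26] [34] [25,12].

6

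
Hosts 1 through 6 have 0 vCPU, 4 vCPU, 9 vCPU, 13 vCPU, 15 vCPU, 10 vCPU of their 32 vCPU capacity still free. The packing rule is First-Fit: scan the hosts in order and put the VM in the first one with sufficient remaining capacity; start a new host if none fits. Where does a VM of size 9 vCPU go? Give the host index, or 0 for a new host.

Hosts with room: host 3 (9 vCPU), host 4 (13 vCPU), host 5 (15 vCPU), host 6 (10 vCPU).
The first with room is host 3.

3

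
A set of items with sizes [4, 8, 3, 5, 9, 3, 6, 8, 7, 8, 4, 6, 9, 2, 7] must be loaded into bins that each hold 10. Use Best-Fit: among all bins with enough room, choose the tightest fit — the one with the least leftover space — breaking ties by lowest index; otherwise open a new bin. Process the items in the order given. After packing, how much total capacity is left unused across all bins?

21

4 → bin 1 (remaining 6)
8 → bin 2 (remaining 2)
3 → bin 1 (remaining 3)
5 → bin 3 (remaining 5)
9 → bin 4 (remaining 1)
3 → bin 1 (remaining 0)
6 → bin 5 (remaining 4)
8 → bin 6 (remaining 2)
7 → bin 7 (remaining 3)
8 → bin 8 (remaining 2)
4 → bin 5 (remaining 0)
6 → bin 9 (remaining 4)
9 → bin 10 (remaining 1)
2 → bin 2 (remaining 0)
7 → bin 11 (remaining 3)
11 bins × 10 = 110; used 89; unused 21.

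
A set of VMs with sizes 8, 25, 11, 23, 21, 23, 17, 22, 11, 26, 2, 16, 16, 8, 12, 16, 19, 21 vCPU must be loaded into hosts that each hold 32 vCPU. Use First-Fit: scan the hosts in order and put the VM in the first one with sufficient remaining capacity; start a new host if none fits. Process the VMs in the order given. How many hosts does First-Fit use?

12 hosts

8 vCPU → host 1 (remaining 24 vCPU)
25 vCPU → host 2 (remaining 7 vCPU)
11 vCPU → host 1 (remaining 13 vCPU)
23 vCPU → host 3 (remaining 9 vCPU)
21 vCPU → host 4 (remaining 11 vCPU)
23 vCPU → host 5 (remaining 9 vCPU)
17 vCPU → host 6 (remaining 15 vCPU)
22 vCPU → host 7 (remaining 10 vCPU)
11 vCPU → host 1 (remaining 2 vCPU)
26 vCPU → host 8 (remaining 6 vCPU)
2 vCPU → host 1 (remaining 0 vCPU)
16 vCPU → host 9 (remaining 16 vCPU)
16 vCPU → host 9 (remaining 0 vCPU)
8 vCPU → host 3 (remaining 1 vCPU)
12 vCPU → host 6 (remaining 3 vCPU)
16 vCPU → host 10 (remaining 16 vCPU)
19 vCPU → host 11 (remaining 13 vCPU)
21 vCPU → host 12 (remaining 11 vCPU)
Final hosts: [8,11,11,2] [25] [23,8] [21] [23] [17,12] [22] [26] [16,16] [16] [19] [21].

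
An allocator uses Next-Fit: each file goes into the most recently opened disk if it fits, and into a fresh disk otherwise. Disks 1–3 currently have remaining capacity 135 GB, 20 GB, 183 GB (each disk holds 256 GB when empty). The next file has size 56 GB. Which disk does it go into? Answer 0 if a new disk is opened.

Next-Fit only looks at disk 3, which has 183 GB free.
56 GB fits there.

3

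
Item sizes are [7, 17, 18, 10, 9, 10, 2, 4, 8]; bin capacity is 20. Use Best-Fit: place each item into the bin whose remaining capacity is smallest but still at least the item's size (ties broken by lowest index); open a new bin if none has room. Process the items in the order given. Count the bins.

5 bins

Put 7 in bin 1; 13 remain.
Put 17 in bin 2; 3 remain.
Put 18 in bin 3; 2 remain.
Put 10 in bin 1; 3 remain.
Put 9 in bin 4; 11 remain.
Put 10 in bin 4; 1 remain.
Put 2 in bin 3; 0 remain.
Put 4 in bin 5; 16 remain.
Put 8 in bin 5; 8 remain.
Final bins: [7,10] [17] [18,2] [9,10] [4,8].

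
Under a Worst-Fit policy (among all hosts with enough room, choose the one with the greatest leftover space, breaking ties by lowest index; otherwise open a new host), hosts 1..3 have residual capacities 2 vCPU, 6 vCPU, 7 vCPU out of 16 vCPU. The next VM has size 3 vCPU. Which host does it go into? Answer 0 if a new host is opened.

Hosts with room: host 2 (6 vCPU), host 3 (7 vCPU).
Most room is host 3 with 7 vCPU free.

3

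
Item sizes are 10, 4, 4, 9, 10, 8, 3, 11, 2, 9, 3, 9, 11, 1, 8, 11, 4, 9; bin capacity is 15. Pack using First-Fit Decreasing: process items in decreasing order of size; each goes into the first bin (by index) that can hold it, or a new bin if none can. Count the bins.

11

Sorted descending: 11, 11, 11, 10, 10, 9, 9, 9, 9, 8, 8, 4, 4, 4, 3, 3, 2, 1.
bin 1: place 11, 4 left
bin 2: place 11, 4 left
bin 3: place 11, 4 left
bin 4: place 10, 5 left
bin 5: place 10, 5 left
bin 6: place 9, 6 left
bin 7: place 9, 6 left
bin 8: place 9, 6 left
bin 9: place 9, 6 left
bin 10: place 8, 7 left
bin 11: place 8, 7 left
bin 1: place 4, 0 left
bin 2: place 4, 0 left
bin 3: place 4, 0 left
bin 4: place 3, 2 left
bin 5: place 3, 2 left
bin 4: place 2, 0 left
bin 5: place 1, 1 left
Final bins: [11,4] [11,4] [11,4] [10,3,2] [10,3,1] [9] [9] [9] [9] [8] [8].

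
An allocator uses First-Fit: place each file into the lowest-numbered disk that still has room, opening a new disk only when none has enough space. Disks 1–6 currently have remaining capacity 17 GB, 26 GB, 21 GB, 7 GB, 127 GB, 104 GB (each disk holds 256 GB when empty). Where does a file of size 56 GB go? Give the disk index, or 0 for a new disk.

5

Disks with room: disk 5 (127 GB), disk 6 (104 GB).
The first with room is disk 5.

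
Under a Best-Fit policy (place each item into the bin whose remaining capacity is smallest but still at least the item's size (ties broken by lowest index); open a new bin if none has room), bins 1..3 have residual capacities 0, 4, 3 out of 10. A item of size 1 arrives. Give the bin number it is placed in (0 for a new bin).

3

Bins with room: bin 2 (4), bin 3 (3).
Tightest fit is bin 3 with 3 free.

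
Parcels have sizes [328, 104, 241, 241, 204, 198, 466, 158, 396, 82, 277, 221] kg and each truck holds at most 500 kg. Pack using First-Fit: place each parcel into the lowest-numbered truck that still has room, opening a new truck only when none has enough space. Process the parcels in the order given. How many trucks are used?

Put 328 kg in truck 1; 172 kg remain.
Put 104 kg in truck 1; 68 kg remain.
Put 241 kg in truck 2; 259 kg remain.
Put 241 kg in truck 2; 18 kg remain.
Put 204 kg in truck 3; 296 kg remain.
Put 198 kg in truck 3; 98 kg remain.
Put 466 kg in truck 4; 34 kg remain.
Put 158 kg in truck 5; 342 kg remain.
Put 396 kg in truck 6; 104 kg remain.
Put 82 kg in truck 3; 16 kg remain.
Put 277 kg in truck 5; 65 kg remain.
Put 221 kg in truck 7; 279 kg remain.

7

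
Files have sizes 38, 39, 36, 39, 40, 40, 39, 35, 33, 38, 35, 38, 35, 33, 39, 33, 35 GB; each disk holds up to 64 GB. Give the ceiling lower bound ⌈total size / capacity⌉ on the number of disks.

Total size = 38 + 39 + 36 + 39 + 40 + 40 + 39 + 35 + 33 + 38 + 35 + 38 + 35 + 33 + 39 + 33 + 35 = 625 GB.
⌈625 / 64⌉ = 10.

10 disks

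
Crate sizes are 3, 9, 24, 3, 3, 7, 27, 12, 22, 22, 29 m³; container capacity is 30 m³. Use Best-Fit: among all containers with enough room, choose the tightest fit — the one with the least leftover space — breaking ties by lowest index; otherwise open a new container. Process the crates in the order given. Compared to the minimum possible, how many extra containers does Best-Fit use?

1

Best-Fit: [3,9,7] [24,3,3] [27] [12] [22] [22] [29] → 7 containers.
Total size 161 m³; any packing needs at least ⌈161/30⌉ = 6 containers.
An optimal packing achieves that bound: [29] [27,3] [24,3,3] [22,7] [22] [12,9] → 6 containers.
Excess: 7 − 6 = 1.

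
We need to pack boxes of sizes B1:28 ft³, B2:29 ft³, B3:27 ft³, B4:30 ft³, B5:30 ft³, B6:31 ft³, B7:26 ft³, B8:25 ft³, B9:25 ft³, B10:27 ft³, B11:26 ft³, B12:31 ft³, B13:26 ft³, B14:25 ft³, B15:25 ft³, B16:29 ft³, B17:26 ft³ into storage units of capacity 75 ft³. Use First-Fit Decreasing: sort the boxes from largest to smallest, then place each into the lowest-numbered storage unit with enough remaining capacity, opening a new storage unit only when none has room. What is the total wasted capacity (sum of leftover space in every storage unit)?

Sorted descending: 31, 31, 30, 30, 29, 29, 28, 27, 27, 26, 26, 26, 26, 25, 25, 25, 25.
31 ft³ → storage unit 1 (remaining 44 ft³)
31 ft³ → storage unit 1 (remaining 13 ft³)
30 ft³ → storage unit 2 (remaining 45 ft³)
30 ft³ → storage unit 2 (remaining 15 ft³)
29 ft³ → storage unit 3 (remaining 46 ft³)
29 ft³ → storage unit 3 (remaining 17 ft³)
28 ft³ → storage unit 4 (remaining 47 ft³)
27 ft³ → storage unit 4 (remaining 20 ft³)
27 ft³ → storage unit 5 (remaining 48 ft³)
26 ft³ → storage unit 5 (remaining 22 ft³)
26 ft³ → storage unit 6 (remaining 49 ft³)
26 ft³ → storage unit 6 (remaining 23 ft³)
26 ft³ → storage unit 7 (remaining 49 ft³)
25 ft³ → storage unit 7 (remaining 24 ft³)
25 ft³ → storage unit 8 (remaining 50 ft³)
25 ft³ → storage unit 8 (remaining 25 ft³)
25 ft³ → storage unit 8 (remaining 0 ft³)
8 storage units × 75 ft³ = 600 ft³; used 466 ft³; unused 134 ft³.

134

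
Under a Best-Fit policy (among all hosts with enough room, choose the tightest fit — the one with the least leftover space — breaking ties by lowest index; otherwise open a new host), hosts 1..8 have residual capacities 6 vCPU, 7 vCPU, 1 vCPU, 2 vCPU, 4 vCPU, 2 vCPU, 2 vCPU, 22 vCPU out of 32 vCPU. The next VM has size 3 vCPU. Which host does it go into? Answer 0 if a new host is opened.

5

Hosts with room: host 1 (6 vCPU), host 2 (7 vCPU), host 5 (4 vCPU), host 8 (22 vCPU).
Tightest fit is host 5 with 4 vCPU free.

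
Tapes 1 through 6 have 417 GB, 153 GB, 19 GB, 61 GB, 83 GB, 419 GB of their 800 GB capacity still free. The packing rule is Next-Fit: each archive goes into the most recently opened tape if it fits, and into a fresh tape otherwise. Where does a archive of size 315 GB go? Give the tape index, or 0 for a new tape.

6

Next-Fit only looks at tape 6, which has 419 GB free.
315 GB fits there.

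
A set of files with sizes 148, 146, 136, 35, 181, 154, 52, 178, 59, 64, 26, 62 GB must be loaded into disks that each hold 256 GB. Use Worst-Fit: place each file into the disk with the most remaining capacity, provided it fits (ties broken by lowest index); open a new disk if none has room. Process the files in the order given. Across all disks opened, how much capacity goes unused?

disk 1: place 148 GB, 108 GB left
disk 2: place 146 GB, 110 GB left
disk 3: place 136 GB, 120 GB left
disk 3: place 35 GB, 85 GB left
disk 4: place 181 GB, 75 GB left
disk 5: place 154 GB, 102 GB left
disk 2: place 52 GB, 58 GB left
disk 6: place 178 GB, 78 GB left
disk 1: place 59 GB, 49 GB left
disk 5: place 64 GB, 38 GB left
disk 3: place 26 GB, 59 GB left
disk 6: place 62 GB, 16 GB left
6 disks × 256 GB = 1536 GB; used 1241 GB; unused 295 GB.

295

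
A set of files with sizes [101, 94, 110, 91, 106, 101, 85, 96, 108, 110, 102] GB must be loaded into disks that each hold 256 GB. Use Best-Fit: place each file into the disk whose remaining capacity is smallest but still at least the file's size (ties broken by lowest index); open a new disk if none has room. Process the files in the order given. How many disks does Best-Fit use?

101 GB → disk 1 (remaining 155 GB)
94 GB → disk 1 (remaining 61 GB)
110 GB → disk 2 (remaining 146 GB)
91 GB → disk 2 (remaining 55 GB)
106 GB → disk 3 (remaining 150 GB)
101 GB → disk 3 (remaining 49 GB)
85 GB → disk 4 (remaining 171 GB)
96 GB → disk 4 (remaining 75 GB)
108 GB → disk 5 (remaining 148 GB)
110 GB → disk 5 (remaining 38 GB)
102 GB → disk 6 (remaining 154 GB)
Final disks: [101,94] [110,91] [106,101] [85,96] [108,110] [102].

6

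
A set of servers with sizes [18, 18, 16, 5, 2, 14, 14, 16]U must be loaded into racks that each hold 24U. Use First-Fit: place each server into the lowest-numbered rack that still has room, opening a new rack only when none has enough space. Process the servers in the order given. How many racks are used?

rack 1: place 18U, 6U left
rack 2: place 18U, 6U left
rack 3: place 16U, 8U left
rack 1: place 5U, 1U left
rack 2: place 2U, 4U left
rack 4: place 14U, 10U left
rack 5: place 14U, 10U left
rack 6: place 16U, 8U left
Final racks: [18,5] [18,2] [16] [14] [14] [16].

6 racks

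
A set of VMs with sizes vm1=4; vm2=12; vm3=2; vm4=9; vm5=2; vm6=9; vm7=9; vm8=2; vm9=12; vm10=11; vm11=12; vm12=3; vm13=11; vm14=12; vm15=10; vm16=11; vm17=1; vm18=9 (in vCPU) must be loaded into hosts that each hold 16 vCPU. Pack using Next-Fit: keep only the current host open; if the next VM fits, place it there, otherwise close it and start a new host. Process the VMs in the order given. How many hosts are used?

12

Put vm1 (4 vCPU) in host 1; 12 vCPU remain.
Put vm2 (12 vCPU) in host 1; 0 vCPU remain.
Put vm3 (2 vCPU) in host 2; 14 vCPU remain.
Put vm4 (9 vCPU) in host 2; 5 vCPU remain.
Put vm5 (2 vCPU) in host 2; 3 vCPU remain.
Put vm6 (9 vCPU) in host 3; 7 vCPU remain.
Put vm7 (9 vCPU) in host 4; 7 vCPU remain.
Put vm8 (2 vCPU) in host 4; 5 vCPU remain.
Put vm9 (12 vCPU) in host 5; 4 vCPU remain.
Put vm10 (11 vCPU) in host 6; 5 vCPU remain.
Put vm11 (12 vCPU) in host 7; 4 vCPU remain.
Put vm12 (3 vCPU) in host 7; 1 vCPU remain.
Put vm13 (11 vCPU) in host 8; 5 vCPU remain.
Put vm14 (12 vCPU) in host 9; 4 vCPU remain.
Put vm15 (10 vCPU) in host 10; 6 vCPU remain.
Put vm16 (11 vCPU) in host 11; 5 vCPU remain.
Put vm17 (1 vCPU) in host 11; 4 vCPU remain.
Put vm18 (9 vCPU) in host 12; 7 vCPU remain.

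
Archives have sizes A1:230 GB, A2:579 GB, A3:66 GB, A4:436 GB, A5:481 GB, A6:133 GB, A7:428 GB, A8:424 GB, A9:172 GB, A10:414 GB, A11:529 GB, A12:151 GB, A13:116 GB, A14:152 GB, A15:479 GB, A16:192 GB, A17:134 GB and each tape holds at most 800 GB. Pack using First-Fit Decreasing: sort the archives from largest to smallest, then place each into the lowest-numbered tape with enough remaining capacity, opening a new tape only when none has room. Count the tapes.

8

Sorted descending: 579, 529, 481, 479, 436, 428, 424, 414, 230, 192, 172, 152, 151, 134, 133, 116, 66.
Put 579 GB in tape 1; 221 GB remain.
Put 529 GB in tape 2; 271 GB remain.
Put 481 GB in tape 3; 319 GB remain.
Put 479 GB in tape 4; 321 GB remain.
Put 436 GB in tape 5; 364 GB remain.
Put 428 GB in tape 6; 372 GB remain.
Put 424 GB in tape 7; 376 GB remain.
Put 414 GB in tape 8; 386 GB remain.
Put 230 GB in tape 2; 41 GB remain.
Put 192 GB in tape 1; 29 GB remain.
Put 172 GB in tape 3; 147 GB remain.
Put 152 GB in tape 4; 169 GB remain.
Put 151 GB in tape 4; 18 GB remain.
Put 134 GB in tape 3; 13 GB remain.
Put 133 GB in tape 5; 231 GB remain.
Put 116 GB in tape 5; 115 GB remain.
Put 66 GB in tape 5; 49 GB remain.
Final tapes: [579,192] [529,230] [481,172,134] [479,152,151] [436,133,116,66] [428] [424] [414].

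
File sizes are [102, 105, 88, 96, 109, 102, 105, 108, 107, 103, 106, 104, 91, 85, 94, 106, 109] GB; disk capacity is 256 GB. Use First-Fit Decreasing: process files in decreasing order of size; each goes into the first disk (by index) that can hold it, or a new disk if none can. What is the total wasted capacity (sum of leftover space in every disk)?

Sorted descending: 109, 109, 108, 107, 106, 106, 105, 105, 104, 103, 102, 102, 96, 94, 91, 88, 85.
Put 109 GB in disk 1; 147 GB remain.
Put 109 GB in disk 1; 38 GB remain.
Put 108 GB in disk 2; 148 GB remain.
Put 107 GB in disk 2; 41 GB remain.
Put 106 GB in disk 3; 150 GB remain.
Put 106 GB in disk 3; 44 GB remain.
Put 105 GB in disk 4; 151 GB remain.
Put 105 GB in disk 4; 46 GB remain.
Put 104 GB in disk 5; 152 GB remain.
Put 103 GB in disk 5; 49 GB remain.
Put 102 GB in disk 6; 154 GB remain.
Put 102 GB in disk 6; 52 GB remain.
Put 96 GB in disk 7; 160 GB remain.
Put 94 GB in disk 7; 66 GB remain.
Put 91 GB in disk 8; 165 GB remain.
Put 88 GB in disk 8; 77 GB remain.
Put 85 GB in disk 9; 171 GB remain.
9 disks × 256 GB = 2304 GB; used 1720 GB; unused 584 GB.

584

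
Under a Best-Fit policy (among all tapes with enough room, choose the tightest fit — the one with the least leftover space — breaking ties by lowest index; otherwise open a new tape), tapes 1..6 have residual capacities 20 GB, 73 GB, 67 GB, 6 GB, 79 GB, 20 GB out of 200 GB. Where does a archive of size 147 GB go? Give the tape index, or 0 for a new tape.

0

No tape has ≥ 147 GB free, so a new tape is opened.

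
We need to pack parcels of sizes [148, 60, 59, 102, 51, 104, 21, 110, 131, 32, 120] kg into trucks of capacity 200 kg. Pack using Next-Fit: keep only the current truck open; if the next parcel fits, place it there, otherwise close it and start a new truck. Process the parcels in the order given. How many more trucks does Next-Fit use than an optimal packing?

1

Next-Fit: [148] [60,59] [102,51] [104,21] [110] [131,32] [120] → 7 trucks.
6 parcels exceed 100 kg (half the capacity), and no two of those can share a truck, so at least 6 trucks are needed.
An optimal packing achieves that bound: [148,51] [131,60] [120,59,21] [110,32] [104] [102] → 6 trucks.
Excess: 7 − 6 = 1.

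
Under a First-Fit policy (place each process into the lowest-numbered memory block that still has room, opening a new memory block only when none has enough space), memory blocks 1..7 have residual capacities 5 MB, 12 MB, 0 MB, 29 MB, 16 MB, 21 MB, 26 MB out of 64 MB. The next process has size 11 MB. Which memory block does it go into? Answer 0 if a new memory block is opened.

2

Memory blocks with room: memory block 2 (12 MB), memory block 4 (29 MB), memory block 5 (16 MB), memory block 6 (21 MB), memory block 7 (26 MB).
The first with room is memory block 2.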